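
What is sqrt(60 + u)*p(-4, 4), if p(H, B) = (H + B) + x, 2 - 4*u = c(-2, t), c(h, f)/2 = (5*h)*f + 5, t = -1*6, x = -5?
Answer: -10*sqrt(7) ≈ -26.458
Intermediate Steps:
t = -6
c(h, f) = 10 + 10*f*h (c(h, f) = 2*((5*h)*f + 5) = 2*(5*f*h + 5) = 2*(5 + 5*f*h) = 10 + 10*f*h)
u = -32 (u = 1/2 - (10 + 10*(-6)*(-2))/4 = 1/2 - (10 + 120)/4 = 1/2 - 1/4*130 = 1/2 - 65/2 = -32)
p(H, B) = -5 + B + H (p(H, B) = (H + B) - 5 = (B + H) - 5 = -5 + B + H)
sqrt(60 + u)*p(-4, 4) = sqrt(60 - 32)*(-5 + 4 - 4) = sqrt(28)*(-5) = (2*sqrt(7))*(-5) = -10*sqrt(7)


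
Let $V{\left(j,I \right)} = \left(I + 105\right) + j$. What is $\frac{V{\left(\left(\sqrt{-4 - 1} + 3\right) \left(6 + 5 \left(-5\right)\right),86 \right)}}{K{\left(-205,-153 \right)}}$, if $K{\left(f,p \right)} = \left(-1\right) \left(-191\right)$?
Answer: $\frac{134}{191} - \frac{19 i \sqrt{5}}{191} \approx 0.70157 - 0.22244 i$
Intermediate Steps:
$K{\left(f,p \right)} = 191$
$V{\left(j,I \right)} = 105 + I + j$ ($V{\left(j,I \right)} = \left(105 + I\right) + j = 105 + I + j$)
$\frac{V{\left(\left(\sqrt{-4 - 1} + 3\right) \left(6 + 5 \left(-5\right)\right),86 \right)}}{K{\left(-205,-153 \right)}} = \frac{105 + 86 + \left(\sqrt{-4 - 1} + 3\right) \left(6 + 5 \left(-5\right)\right)}{191} = \left(105 + 86 + \left(\sqrt{-5} + 3\right) \left(6 - 25\right)\right) \frac{1}{191} = \left(105 + 86 + \left(i \sqrt{5} + 3\right) \left(-19\right)\right) \frac{1}{191} = \left(105 + 86 + \left(3 + i \sqrt{5}\right) \left(-19\right)\right) \frac{1}{191} = \left(105 + 86 - \left(57 + 19 i \sqrt{5}\right)\right) \frac{1}{191} = \left(134 - 19 i \sqrt{5}\right) \frac{1}{191} = \frac{134}{191} - \frac{19 i \sqrt{5}}{191}$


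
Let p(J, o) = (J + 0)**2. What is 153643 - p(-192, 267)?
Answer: 116779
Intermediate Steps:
p(J, o) = J**2
153643 - p(-192, 267) = 153643 - 1*(-192)**2 = 153643 - 1*36864 = 153643 - 36864 = 116779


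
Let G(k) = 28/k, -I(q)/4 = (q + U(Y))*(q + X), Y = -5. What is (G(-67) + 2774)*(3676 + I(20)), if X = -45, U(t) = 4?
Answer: 1129103080/67 ≈ 1.6852e+7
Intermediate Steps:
I(q) = -4*(-45 + q)*(4 + q) (I(q) = -4*(q + 4)*(q - 45) = -4*(4 + q)*(-45 + q) = -4*(-45 + q)*(4 + q))
(G(-67) + 2774)*(3676 + I(20)) = (28/(-67) + 2774)*(3676 + (720 - 4*20² + 164*20)) = (28*(-1/67) + 2774)*(3676 + (720 - 4*400 + 3280)) = (-28/67 + 2774)*(3676 + (720 - 1600 + 3280)) = 185830*(3676 + 2400)/67 = (185830/67)*6076 = 1129103080/67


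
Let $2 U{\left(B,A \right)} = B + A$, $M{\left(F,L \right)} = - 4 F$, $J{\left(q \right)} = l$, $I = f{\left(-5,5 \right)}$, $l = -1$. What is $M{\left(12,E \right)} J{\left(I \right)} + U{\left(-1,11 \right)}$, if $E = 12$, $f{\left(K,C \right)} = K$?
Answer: $53$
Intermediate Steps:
$I = -5$
$J{\left(q \right)} = -1$
$U{\left(B,A \right)} = \frac{A}{2} + \frac{B}{2}$ ($U{\left(B,A \right)} = \frac{B + A}{2} = \frac{A + B}{2} = \frac{A}{2} + \frac{B}{2}$)
$M{\left(12,E \right)} J{\left(I \right)} + U{\left(-1,11 \right)} = \left(-4\right) 12 \left(-1\right) + \left(\frac{1}{2} \cdot 11 + \frac{1}{2} \left(-1\right)\right) = \left(-48\right) \left(-1\right) + \left(\frac{11}{2} - \frac{1}{2}\right) = 48 + 5 = 53$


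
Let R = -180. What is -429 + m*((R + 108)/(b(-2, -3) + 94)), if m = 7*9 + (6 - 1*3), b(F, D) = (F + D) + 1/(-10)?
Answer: -428901/889 ≈ -482.45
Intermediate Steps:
b(F, D) = -1/10 + D + F (b(F, D) = (D + F) - 1/10 = -1/10 + D + F)
m = 66 (m = 63 + (6 - 3) = 63 + 3 = 66)
-429 + m*((R + 108)/(b(-2, -3) + 94)) = -429 + 66*((-180 + 108)/((-1/10 - 3 - 2) + 94)) = -429 + 66*(-72/(-51/10 + 94)) = -429 + 66*(-72/889/10) = -429 + 66*(-72*10/889) = -429 + 66*(-720/889) = -429 - 47520/889 = -428901/889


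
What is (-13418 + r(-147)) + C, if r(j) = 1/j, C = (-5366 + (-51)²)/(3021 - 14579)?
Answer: -22797135971/1699026 ≈ -13418.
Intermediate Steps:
C = 2765/11558 (C = (-5366 + 2601)/(-11558) = -2765*(-1/11558) = 2765/11558 ≈ 0.23923)
(-13418 + r(-147)) + C = (-13418 + 1/(-147)) + 2765/11558 = (-13418 - 1/147) + 2765/11558 = -1972447/147 + 2765/11558 = -22797135971/1699026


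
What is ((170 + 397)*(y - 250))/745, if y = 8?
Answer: -137214/745 ≈ -184.18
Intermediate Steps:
((170 + 397)*(y - 250))/745 = ((170 + 397)*(8 - 250))/745 = (567*(-242))*(1/745) = -137214*1/745 = -137214/745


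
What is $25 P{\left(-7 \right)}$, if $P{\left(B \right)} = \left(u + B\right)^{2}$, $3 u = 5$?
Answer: $\frac{6400}{9} \approx 711.11$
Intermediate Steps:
$u = \frac{5}{3}$ ($u = \frac{1}{3} \cdot 5 = \frac{5}{3} \approx 1.6667$)
$P{\left(B \right)} = \left(\frac{5}{3} + B\right)^{2}$
$25 P{\left(-7 \right)} = 25 \frac{\left(5 + 3 \left(-7\right)\right)^{2}}{9} = 25 \frac{\left(5 - 21\right)^{2}}{9} = 25 \frac{\left(-16\right)^{2}}{9} = 25 \cdot \frac{1}{9} \cdot 256 = 25 \cdot \frac{256}{9} = \frac{6400}{9}$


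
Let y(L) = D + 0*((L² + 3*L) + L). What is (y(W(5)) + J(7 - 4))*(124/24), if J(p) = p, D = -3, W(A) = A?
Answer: 0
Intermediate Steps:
y(L) = -3 (y(L) = -3 + 0*((L² + 3*L) + L) = -3 + 0*(L² + 4*L) = -3 + 0 = -3)
(y(W(5)) + J(7 - 4))*(124/24) = (-3 + (7 - 4))*(124/24) = (-3 + 3)*(124*(1/24)) = 0*(31/6) = 0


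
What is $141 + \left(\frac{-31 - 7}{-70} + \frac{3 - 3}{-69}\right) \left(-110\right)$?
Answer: $\frac{569}{7} \approx 81.286$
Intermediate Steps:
$141 + \left(\frac{-31 - 7}{-70} + \frac{3 - 3}{-69}\right) \left(-110\right) = 141 + \left(\left(-38\right) \left(- \frac{1}{70}\right) + \left(3 - 3\right) \left(- \frac{1}{69}\right)\right) \left(-110\right) = 141 + \left(\frac{19}{35} + 0 \left(- \frac{1}{69}\right)\right) \left(-110\right) = 141 + \left(\frac{19}{35} + 0\right) \left(-110\right) = 141 + \frac{19}{35} \left(-110\right) = 141 - \frac{418}{7} = \frac{569}{7}$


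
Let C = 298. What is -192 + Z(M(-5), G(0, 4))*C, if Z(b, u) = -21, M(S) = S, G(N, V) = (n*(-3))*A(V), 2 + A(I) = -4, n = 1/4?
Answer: -6450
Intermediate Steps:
n = ¼ ≈ 0.25000
A(I) = -6 (A(I) = -2 - 4 = -6)
G(N, V) = 9/2 (G(N, V) = ((¼)*(-3))*(-6) = -¾*(-6) = 9/2)
-192 + Z(M(-5), G(0, 4))*C = -192 - 21*298 = -192 - 6258 = -6450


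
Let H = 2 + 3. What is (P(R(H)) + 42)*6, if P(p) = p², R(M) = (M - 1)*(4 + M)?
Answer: 8028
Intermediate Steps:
H = 5
R(M) = (-1 + M)*(4 + M)
(P(R(H)) + 42)*6 = ((-4 + 5² + 3*5)² + 42)*6 = ((-4 + 25 + 15)² + 42)*6 = (36² + 42)*6 = (1296 + 42)*6 = 1338*6 = 8028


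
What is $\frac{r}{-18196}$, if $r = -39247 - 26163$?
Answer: $\frac{32705}{9098} \approx 3.5947$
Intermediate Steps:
$r = -65410$ ($r = -39247 - 26163 = -65410$)
$\frac{r}{-18196} = - \frac{65410}{-18196} = \left(-65410\right) \left(- \frac{1}{18196}\right) = \frac{32705}{9098}$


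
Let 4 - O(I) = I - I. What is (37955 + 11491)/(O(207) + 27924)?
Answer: 24723/13964 ≈ 1.7705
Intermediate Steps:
O(I) = 4 (O(I) = 4 - (I - I) = 4 - 1*0 = 4 + 0 = 4)
(37955 + 11491)/(O(207) + 27924) = (37955 + 11491)/(4 + 27924) = 49446/27928 = 49446*(1/27928) = 24723/13964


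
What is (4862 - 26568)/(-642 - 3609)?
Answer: 21706/4251 ≈ 5.1061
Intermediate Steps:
(4862 - 26568)/(-642 - 3609) = -21706/(-4251) = -21706*(-1/4251) = 21706/4251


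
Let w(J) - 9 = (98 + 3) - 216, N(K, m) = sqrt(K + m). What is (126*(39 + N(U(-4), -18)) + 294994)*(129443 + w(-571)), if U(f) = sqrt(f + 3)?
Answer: 38789200996 + 16296462*sqrt(-18 + I) ≈ 3.8791e+10 + 6.9167e+7*I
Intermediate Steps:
U(f) = sqrt(3 + f)
w(J) = -106 (w(J) = 9 + ((98 + 3) - 216) = 9 + (101 - 216) = 9 - 115 = -106)
(126*(39 + N(U(-4), -18)) + 294994)*(129443 + w(-571)) = (126*(39 + sqrt(sqrt(3 - 4) - 18)) + 294994)*(129443 - 106) = (126*(39 + sqrt(sqrt(-1) - 18)) + 294994)*129337 = (126*(39 + sqrt(I - 18)) + 294994)*129337 = (126*(39 + sqrt(-18 + I)) + 294994)*129337 = ((4914 + 126*sqrt(-18 + I)) + 294994)*129337 = (299908 + 126*sqrt(-18 + I))*129337 = 38789200996 + 16296462*sqrt(-18 + I)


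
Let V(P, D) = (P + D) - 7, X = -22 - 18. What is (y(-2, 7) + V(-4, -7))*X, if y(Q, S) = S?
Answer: 440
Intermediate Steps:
X = -40
V(P, D) = -7 + D + P (V(P, D) = (D + P) - 7 = -7 + D + P)
(y(-2, 7) + V(-4, -7))*X = (7 + (-7 - 7 - 4))*(-40) = (7 - 18)*(-40) = -11*(-40) = 440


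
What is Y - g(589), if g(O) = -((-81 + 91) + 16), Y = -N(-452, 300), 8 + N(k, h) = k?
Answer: 486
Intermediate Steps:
N(k, h) = -8 + k
Y = 460 (Y = -(-8 - 452) = -1*(-460) = 460)
g(O) = -26 (g(O) = -(10 + 16) = -1*26 = -26)
Y - g(589) = 460 - 1*(-26) = 460 + 26 = 486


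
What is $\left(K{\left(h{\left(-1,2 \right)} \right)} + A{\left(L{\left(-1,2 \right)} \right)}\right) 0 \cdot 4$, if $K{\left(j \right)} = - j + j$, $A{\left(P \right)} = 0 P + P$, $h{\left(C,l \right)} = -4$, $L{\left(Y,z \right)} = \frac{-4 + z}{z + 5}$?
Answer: $0$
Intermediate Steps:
$L{\left(Y,z \right)} = \frac{-4 + z}{5 + z}$
$A{\left(P \right)} = P$ ($A{\left(P \right)} = 0 + P = P$)
$K{\left(j \right)} = 0$
$\left(K{\left(h{\left(-1,2 \right)} \right)} + A{\left(L{\left(-1,2 \right)} \right)}\right) 0 \cdot 4 = \left(0 + \frac{-4 + 2}{5 + 2}\right) 0 \cdot 4 = \left(0 + \frac{1}{7} \left(-2\right)\right) 0 = \left(0 - \frac{2}{7}\right) 0 = \left(- \frac{2}{7}\right) 0 = 0$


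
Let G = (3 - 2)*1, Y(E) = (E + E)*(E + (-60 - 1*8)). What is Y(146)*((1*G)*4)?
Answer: 91104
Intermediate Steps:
Y(E) = 2*E*(-68 + E) (Y(E) = (2*E)*(E + (-60 - 8)) = (2*E)*(E - 68) = (2*E)*(-68 + E) = 2*E*(-68 + E))
G = 1 (G = 1*1 = 1)
Y(146)*((1*G)*4) = (2*146*(-68 + 146))*((1*1)*4) = (2*146*78)*(1*4) = 22776*4 = 91104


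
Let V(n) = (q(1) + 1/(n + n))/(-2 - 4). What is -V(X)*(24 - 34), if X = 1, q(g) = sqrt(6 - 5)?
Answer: -5/2 ≈ -2.5000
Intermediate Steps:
q(g) = 1 (q(g) = sqrt(1) = 1)
V(n) = -1/6 - 1/(12*n) (V(n) = (1 + 1/(n + n))/(-2 - 4) = (1 + 1/(2*n))/(-6) = (1 + 1/(2*n))*(-1/6) = -1/6 - 1/(12*n))
-V(X)*(24 - 34) = -(1/12)*(-1 - 2*1)/1*(24 - 34) = -(1/12)*1*(-1 - 2)*(-10) = -(1/12)*1*(-3)*(-10) = -(-1)*(-10)/4 = -1*5/2 = -5/2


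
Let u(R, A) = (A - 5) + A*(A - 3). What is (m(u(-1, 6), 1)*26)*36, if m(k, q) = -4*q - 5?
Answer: -8424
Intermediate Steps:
u(R, A) = -5 + A + A*(-3 + A) (u(R, A) = (-5 + A) + A*(-3 + A) = -5 + A + A*(-3 + A))
m(k, q) = -5 - 4*q
(m(u(-1, 6), 1)*26)*36 = ((-5 - 4*1)*26)*36 = ((-5 - 4)*26)*36 = -9*26*36 = -234*36 = -8424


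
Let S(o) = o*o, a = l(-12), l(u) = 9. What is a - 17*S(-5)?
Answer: -416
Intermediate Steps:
a = 9
S(o) = o²
a - 17*S(-5) = 9 - 17*(-5)² = 9 - 17*25 = 9 - 425 = -416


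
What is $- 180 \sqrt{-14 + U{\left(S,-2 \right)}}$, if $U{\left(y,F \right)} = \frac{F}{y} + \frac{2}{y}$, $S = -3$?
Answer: $- 180 i \sqrt{14} \approx - 673.5 i$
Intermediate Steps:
$U{\left(y,F \right)} = \frac{2}{y} + \frac{F}{y}$
$- 180 \sqrt{-14 + U{\left(S,-2 \right)}} = - 180 \sqrt{-14 + \frac{2 - 2}{-3}} = - 180 \sqrt{-14 - 0} = - 180 \sqrt{-14 + 0} = - 180 \sqrt{-14} = - 180 i \sqrt{14}$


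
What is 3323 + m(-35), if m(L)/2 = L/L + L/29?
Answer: 96355/29 ≈ 3322.6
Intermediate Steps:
m(L) = 2 + 2*L/29 (m(L) = 2*(L/L + L/29) = 2*(1 + L*(1/29)) = 2*(1 + L/29) = 2 + 2*L/29)
3323 + m(-35) = 3323 + (2 + (2/29)*(-35)) = 3323 + (2 - 70/29) = 3323 - 12/29 = 96355/29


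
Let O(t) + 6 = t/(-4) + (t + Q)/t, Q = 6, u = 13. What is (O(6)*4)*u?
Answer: -286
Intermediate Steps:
O(t) = -6 - t/4 + (6 + t)/t (O(t) = -6 + (t/(-4) + (t + 6)/t) = -6 + (t*(-¼) + (6 + t)/t) = -6 + (-t/4 + (6 + t)/t) = -6 - t/4 + (6 + t)/t)
(O(6)*4)*u = ((-5 + 6/6 - ¼*6)*4)*13 = ((-5 + 6*(⅙) - 3/2)*4)*13 = ((-5 + 1 - 3/2)*4)*13 = -11/2*4*13 = -22*13 = -286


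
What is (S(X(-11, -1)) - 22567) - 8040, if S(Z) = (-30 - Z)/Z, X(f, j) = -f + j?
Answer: -30611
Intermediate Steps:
X(f, j) = j - f
S(Z) = (-30 - Z)/Z
(S(X(-11, -1)) - 22567) - 8040 = ((-30 - (-1 - 1*(-11)))/(-1 - 1*(-11)) - 22567) - 8040 = ((-30 - (-1 + 11))/(-1 + 11) - 22567) - 8040 = ((-30 - 1*10)/10 - 22567) - 8040 = ((-30 - 10)/10 - 22567) - 8040 = ((⅒)*(-40) - 22567) - 8040 = (-4 - 22567) - 8040 = -22571 - 8040 = -30611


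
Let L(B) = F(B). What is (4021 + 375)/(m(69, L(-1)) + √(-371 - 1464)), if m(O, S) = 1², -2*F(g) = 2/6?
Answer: 1099/459 - 1099*I*√1835/459 ≈ 2.3943 - 102.57*I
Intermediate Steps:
F(g) = -⅙ (F(g) = -1/6 = -½*⅓ = -⅙)
L(B) = -⅙
m(O, S) = 1
(4021 + 375)/(m(69, L(-1)) + √(-371 - 1464)) = (4021 + 375)/(1 + √(-371 - 1464)) = 4396/(1 + √(-1835)) = 4396/(1 + I*√1835)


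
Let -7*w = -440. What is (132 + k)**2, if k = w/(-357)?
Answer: 108522807184/6245001 ≈ 17378.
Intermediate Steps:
w = 440/7 (w = -1/7*(-440) = 440/7 ≈ 62.857)
k = -440/2499 (k = (440/7)/(-357) = (440/7)*(-1/357) = -440/2499 ≈ -0.17607)
(132 + k)**2 = (132 - 440/2499)**2 = (329428/2499)**2 = 108522807184/6245001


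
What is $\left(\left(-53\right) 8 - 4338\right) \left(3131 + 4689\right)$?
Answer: $-37238840$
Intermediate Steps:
$\left(\left(-53\right) 8 - 4338\right) \left(3131 + 4689\right) = \left(-424 - 4338\right) 7820 = \left(-4762\right) 7820 = -37238840$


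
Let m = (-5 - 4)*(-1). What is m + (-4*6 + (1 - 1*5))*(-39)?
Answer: 1101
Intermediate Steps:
m = 9 (m = -9*(-1) = 9)
m + (-4*6 + (1 - 1*5))*(-39) = 9 + (-4*6 + (1 - 1*5))*(-39) = 9 + (-24 + (1 - 5))*(-39) = 9 + (-24 - 4)*(-39) = 9 - 28*(-39) = 9 + 1092 = 1101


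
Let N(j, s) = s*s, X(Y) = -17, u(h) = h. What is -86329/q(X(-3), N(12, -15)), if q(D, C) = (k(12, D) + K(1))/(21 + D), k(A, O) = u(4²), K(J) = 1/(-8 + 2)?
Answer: -2071896/95 ≈ -21809.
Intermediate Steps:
K(J) = -⅙ (K(J) = 1/(-6) = -⅙)
k(A, O) = 16 (k(A, O) = 4² = 16)
N(j, s) = s²
q(D, C) = 95/(6*(21 + D)) (q(D, C) = (16 - ⅙)/(21 + D) = 95/(6*(21 + D)))
-86329/q(X(-3), N(12, -15)) = -86329/(95/(6*(21 - 17))) = -86329/((95/6)/4) = -86329/((95/6)*(¼)) = -86329/95/24 = -86329*24/95 = -2071896/95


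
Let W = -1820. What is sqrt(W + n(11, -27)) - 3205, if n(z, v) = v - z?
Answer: -3205 + I*sqrt(1858) ≈ -3205.0 + 43.105*I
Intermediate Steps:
sqrt(W + n(11, -27)) - 3205 = sqrt(-1820 + (-27 - 1*11)) - 3205 = sqrt(-1820 + (-27 - 11)) - 3205 = sqrt(-1820 - 38) - 3205 = sqrt(-1858) - 3205 = I*sqrt(1858) - 3205 = -3205 + I*sqrt(1858)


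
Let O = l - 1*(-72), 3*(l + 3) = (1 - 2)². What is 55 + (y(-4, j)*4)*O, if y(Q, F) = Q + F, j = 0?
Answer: -3163/3 ≈ -1054.3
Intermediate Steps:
y(Q, F) = F + Q
l = -8/3 (l = -3 + (1 - 2)²/3 = -3 + (⅓)*(-1)² = -3 + (⅓)*1 = -3 + ⅓ = -8/3 ≈ -2.6667)
O = 208/3 (O = -8/3 - 1*(-72) = -8/3 + 72 = 208/3 ≈ 69.333)
55 + (y(-4, j)*4)*O = 55 + ((0 - 4)*4)*(208/3) = 55 - 4*4*(208/3) = 55 - 16*208/3 = 55 - 3328/3 = -3163/3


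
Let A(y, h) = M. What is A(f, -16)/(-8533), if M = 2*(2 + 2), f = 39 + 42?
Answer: -8/8533 ≈ -0.00093754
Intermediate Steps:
f = 81
M = 8 (M = 2*4 = 8)
A(y, h) = 8
A(f, -16)/(-8533) = 8/(-8533) = 8*(-1/8533) = -8/8533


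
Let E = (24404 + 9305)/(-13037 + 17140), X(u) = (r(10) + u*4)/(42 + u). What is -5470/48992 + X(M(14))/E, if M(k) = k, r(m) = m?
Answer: 183824671/5780149648 ≈ 0.031803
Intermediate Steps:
X(u) = (10 + 4*u)/(42 + u) (X(u) = (10 + u*4)/(42 + u) = (10 + 4*u)/(42 + u))
E = 33709/4103 ≈ 8.2157
-5470/48992 + X(M(14))/E = -5470/48992 + (2*(5 + 2*14)/(42 + 14))/(33709/4103) = -5470*1/48992 + (2*(5 + 28)/56)*(4103/33709) = -2735/24496 + (2*(1/56)*33)*(4103/33709) = -2735/24496 + (33/28)*(4103/33709) = -2735/24496 + 135399/943852 = 183824671/5780149648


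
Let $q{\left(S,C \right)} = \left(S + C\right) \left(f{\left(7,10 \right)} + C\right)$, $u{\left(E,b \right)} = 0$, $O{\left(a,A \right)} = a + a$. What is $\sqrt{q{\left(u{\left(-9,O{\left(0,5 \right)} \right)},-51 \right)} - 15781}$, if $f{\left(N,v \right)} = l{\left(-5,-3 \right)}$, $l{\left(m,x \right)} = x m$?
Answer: $i \sqrt{13945} \approx 118.09 i$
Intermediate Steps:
$O{\left(a,A \right)} = 2 a$
$l{\left(m,x \right)} = m x$
$f{\left(N,v \right)} = 15$ ($f{\left(N,v \right)} = \left(-5\right) \left(-3\right) = 15$)
$q{\left(S,C \right)} = \left(15 + C\right) \left(C + S\right)$ ($q{\left(S,C \right)} = \left(S + C\right) \left(15 + C\right) = \left(C + S\right) \left(15 + C\right) = \left(15 + C\right) \left(C + S\right)$)
$\sqrt{q{\left(u{\left(-9,O{\left(0,5 \right)} \right)},-51 \right)} - 15781} = \sqrt{\left(\left(-51\right)^{2} + 15 \left(-51\right) + 15 \cdot 0 - 0\right) - 15781} = \sqrt{\left(2601 - 765 + 0 + 0\right) - 15781} = \sqrt{1836 - 15781} = \sqrt{-13945} = i \sqrt{13945}$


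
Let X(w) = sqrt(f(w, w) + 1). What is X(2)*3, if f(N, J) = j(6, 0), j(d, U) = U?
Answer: 3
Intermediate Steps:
f(N, J) = 0
X(w) = 1 (X(w) = sqrt(0 + 1) = sqrt(1) = 1)
X(2)*3 = 1*3 = 3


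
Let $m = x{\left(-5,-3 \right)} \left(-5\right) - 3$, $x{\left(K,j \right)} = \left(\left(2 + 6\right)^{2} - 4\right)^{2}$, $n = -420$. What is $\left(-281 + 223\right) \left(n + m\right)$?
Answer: $1068534$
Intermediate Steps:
$x{\left(K,j \right)} = 3600$ ($x{\left(K,j \right)} = \left(8^{2} - 4\right)^{2} = \left(64 - 4\right)^{2} = 60^{2} = 3600$)
$m = -18003$ ($m = 3600 \left(-5\right) - 3 = -18000 - 3 = -18003$)
$\left(-281 + 223\right) \left(n + m\right) = \left(-281 + 223\right) \left(-420 - 18003\right) = \left(-58\right) \left(-18423\right) = 1068534$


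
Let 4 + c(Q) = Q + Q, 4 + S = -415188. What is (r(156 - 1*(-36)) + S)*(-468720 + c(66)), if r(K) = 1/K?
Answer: 2334667766681/12 ≈ 1.9456e+11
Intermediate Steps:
S = -415192 (S = -4 - 415188 = -415192)
c(Q) = -4 + 2*Q (c(Q) = -4 + (Q + Q) = -4 + 2*Q)
(r(156 - 1*(-36)) + S)*(-468720 + c(66)) = (1/(156 - 1*(-36)) - 415192)*(-468720 + (-4 + 2*66)) = (1/(156 + 36) - 415192)*(-468720 + (-4 + 132)) = (1/192 - 415192)*(-468720 + 128) = (1/192 - 415192)*(-468592) = -79716863/192*(-468592) = 2334667766681/12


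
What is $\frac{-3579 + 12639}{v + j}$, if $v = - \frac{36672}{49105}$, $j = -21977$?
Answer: $- \frac{444891300}{1079217257} \approx -0.41224$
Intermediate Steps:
$v = - \frac{36672}{49105}$ ($v = \left(-36672\right) \frac{1}{49105} = - \frac{36672}{49105} \approx -0.74681$)
$\frac{-3579 + 12639}{v + j} = \frac{-3579 + 12639}{- \frac{36672}{49105} - 21977} = \frac{9060}{- \frac{1079217257}{49105}} = 9060 \left(- \frac{49105}{1079217257}\right) = - \frac{444891300}{1079217257}$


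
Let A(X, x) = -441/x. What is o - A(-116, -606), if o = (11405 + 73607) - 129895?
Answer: -9066513/202 ≈ -44884.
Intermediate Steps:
o = -44883 (o = 85012 - 129895 = -44883)
o - A(-116, -606) = -44883 - (-441)/(-606) = -44883 - (-441)*(-1)/606 = -44883 - 1*147/202 = -44883 - 147/202 = -9066513/202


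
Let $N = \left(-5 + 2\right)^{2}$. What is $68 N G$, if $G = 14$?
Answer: $8568$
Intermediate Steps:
$N = 9$ ($N = \left(-3\right)^{2} = 9$)
$68 N G = 68 \cdot 9 \cdot 14 = 612 \cdot 14 = 8568$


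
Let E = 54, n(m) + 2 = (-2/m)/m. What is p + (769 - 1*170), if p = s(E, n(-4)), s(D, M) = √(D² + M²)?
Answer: 599 + √186913/8 ≈ 653.04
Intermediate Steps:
n(m) = -2 - 2/m² (n(m) = -2 + (-2/m)/m = -2 - 2/m²)
p = √186913/8 (p = √(54² + (-2 - 2/(-4)²)²) = √(2916 + (-2 - 2*1/16)²) = √(2916 + (-2 - ⅛)²) = √(2916 + (-17/8)²) = √(2916 + 289/64) = √(186913/64) = √186913/8 ≈ 54.042)
p + (769 - 1*170) = √186913/8 + (769 - 1*170) = √186913/8 + (769 - 170) = √186913/8 + 599 = 599 + √186913/8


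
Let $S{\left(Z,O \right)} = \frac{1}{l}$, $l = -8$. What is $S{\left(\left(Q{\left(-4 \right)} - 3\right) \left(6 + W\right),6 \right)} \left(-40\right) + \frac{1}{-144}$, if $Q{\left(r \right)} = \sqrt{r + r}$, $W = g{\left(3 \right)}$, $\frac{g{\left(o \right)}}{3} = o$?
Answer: $\frac{719}{144} \approx 4.9931$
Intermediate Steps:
$g{\left(o \right)} = 3 o$
$W = 9$ ($W = 3 \cdot 3 = 9$)
$Q{\left(r \right)} = \sqrt{2} \sqrt{r}$ ($Q{\left(r \right)} = \sqrt{2 r} = \sqrt{2} \sqrt{r}$)
$S{\left(Z,O \right)} = - \frac{1}{8}$ ($S{\left(Z,O \right)} = \frac{1}{-8} = - \frac{1}{8}$)
$S{\left(\left(Q{\left(-4 \right)} - 3\right) \left(6 + W\right),6 \right)} \left(-40\right) + \frac{1}{-144} = \left(- \frac{1}{8}\right) \left(-40\right) + \frac{1}{-144} = 5 - \frac{1}{144} = \frac{719}{144}$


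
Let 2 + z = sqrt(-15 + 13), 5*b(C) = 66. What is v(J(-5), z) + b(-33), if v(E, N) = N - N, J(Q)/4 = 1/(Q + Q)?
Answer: 66/5 ≈ 13.200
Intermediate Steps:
J(Q) = 2/Q (J(Q) = 4/(Q + Q) = 4/((2*Q)) = 4*(1/(2*Q)) = 2/Q)
b(C) = 66/5 (b(C) = (1/5)*66 = 66/5)
z = -2 + I*sqrt(2) (z = -2 + sqrt(-15 + 13) = -2 + sqrt(-2) = -2 + I*sqrt(2) ≈ -2.0 + 1.4142*I)
v(E, N) = 0
v(J(-5), z) + b(-33) = 0 + 66/5 = 66/5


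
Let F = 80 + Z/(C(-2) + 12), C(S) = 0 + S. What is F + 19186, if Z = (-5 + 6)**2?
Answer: 192661/10 ≈ 19266.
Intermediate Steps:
Z = 1 (Z = 1**2 = 1)
C(S) = S
F = 801/10 (F = 80 + 1/(-2 + 12) = 80 + 1/10 = 801/10 ≈ 80.100)
F + 19186 = 801/10 + 19186 = 192661/10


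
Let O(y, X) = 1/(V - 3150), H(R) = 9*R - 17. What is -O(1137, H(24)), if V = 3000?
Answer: 1/150 ≈ 0.0066667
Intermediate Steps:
H(R) = -17 + 9*R
O(y, X) = -1/150 (O(y, X) = 1/(3000 - 3150) = 1/(-150) = -1/150)
-O(1137, H(24)) = -1*(-1/150) = 1/150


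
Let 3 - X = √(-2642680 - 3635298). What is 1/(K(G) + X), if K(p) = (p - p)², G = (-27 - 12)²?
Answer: 3/6277987 + 329*I*√58/6277987 ≈ 4.7786e-7 + 0.00039911*I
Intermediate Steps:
G = 1521 (G = (-39)² = 1521)
K(p) = 0 (K(p) = 0² = 0)
X = 3 - 329*I*√58 (X = 3 - √(-2642680 - 3635298) = 3 - √(-6277978) = 3 - 329*I*√58 ≈ 3.0 - 2505.6*I)
1/(K(G) + X) = 1/(0 + (3 - 329*I*√58)) = 1/(3 - 329*I*√58)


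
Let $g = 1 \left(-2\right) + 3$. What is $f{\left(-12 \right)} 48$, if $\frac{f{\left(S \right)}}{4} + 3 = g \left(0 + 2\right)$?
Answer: $-192$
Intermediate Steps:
$g = 1$ ($g = -2 + 3 = 1$)
$f{\left(S \right)} = -4$ ($f{\left(S \right)} = -12 + 4 \cdot 1 \left(0 + 2\right) = -12 + 4 \cdot 1 \cdot 2 = -12 + 4 \cdot 2 = -12 + 8 = -4$)
$f{\left(-12 \right)} 48 = \left(-4\right) 48 = -192$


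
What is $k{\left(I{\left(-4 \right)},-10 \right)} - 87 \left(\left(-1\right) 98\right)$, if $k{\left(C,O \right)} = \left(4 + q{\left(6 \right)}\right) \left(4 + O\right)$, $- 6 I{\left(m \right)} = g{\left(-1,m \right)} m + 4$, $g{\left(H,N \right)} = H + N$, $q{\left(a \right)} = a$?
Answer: $8466$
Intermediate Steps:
$I{\left(m \right)} = - \frac{2}{3} - \frac{m \left(-1 + m\right)}{6}$ ($I{\left(m \right)} = - \frac{\left(-1 + m\right) m + 4}{6} = - \frac{m \left(-1 + m\right) + 4}{6} = - \frac{4 + m \left(-1 + m\right)}{6} = - \frac{2}{3} - \frac{m \left(-1 + m\right)}{6}$)
$k{\left(C,O \right)} = 40 + 10 O$ ($k{\left(C,O \right)} = \left(4 + 6\right) \left(4 + O\right) = 10 \left(4 + O\right) = 40 + 10 O$)
$k{\left(I{\left(-4 \right)},-10 \right)} - 87 \left(\left(-1\right) 98\right) = \left(40 + 10 \left(-10\right)\right) - 87 \left(\left(-1\right) 98\right) = \left(40 - 100\right) - -8526 = -60 + 8526 = 8466$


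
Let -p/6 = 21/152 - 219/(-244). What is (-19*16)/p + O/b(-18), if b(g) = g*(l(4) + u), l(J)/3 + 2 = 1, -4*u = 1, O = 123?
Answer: 19108918/374517 ≈ 51.023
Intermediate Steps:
u = -¼ (u = -¼*1 = -¼ ≈ -0.25000)
l(J) = -3 (l(J) = -6 + 3*1 = -6 + 3 = -3)
p = -28809/4636 (p = -6*(21/152 - 219/(-244)) = -6*(21*(1/152) - 219*(-1/244)) = -6*(21/152 + 219/244) = -6*9603/9272 = -28809/4636 ≈ -6.2142)
b(g) = -13*g/4 (b(g) = g*(-3 - ¼) = g*(-13/4) = -13*g/4)
(-19*16)/p + O/b(-18) = (-19*16)/(-28809/4636) + 123/((-13/4*(-18))) = -304*(-4636/28809) + 123/(117/2) = 1409344/28809 + 123*(2/117) = 1409344/28809 + 82/39 = 19108918/374517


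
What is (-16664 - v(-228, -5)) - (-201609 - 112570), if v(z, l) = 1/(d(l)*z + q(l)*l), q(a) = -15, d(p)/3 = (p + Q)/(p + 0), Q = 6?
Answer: 315068380/1059 ≈ 2.9752e+5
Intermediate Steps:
d(p) = 3*(6 + p)/p (d(p) = 3*((p + 6)/(p + 0)) = 3*((6 + p)/p) = 3*(6 + p)/p)
v(z, l) = 1/(-15*l + z*(3 + 18/l)) (v(z, l) = 1/((3 + 18/l)*z - 15*l) = 1/(z*(3 + 18/l) - 15*l) = 1/(-15*l + z*(3 + 18/l)))
(-16664 - v(-228, -5)) - (-201609 - 112570) = (-16664 - (-5)/(3*(-5*(-5)**2 - 228*(6 - 5)))) - (-201609 - 112570) = (-16664 - (-5)/(3*(-5*25 - 228*1))) - 1*(-314179) = (-16664 - (-5)/(3*(-125 - 228))) + 314179 = (-16664 - (-5)/(3*(-353))) + 314179 = (-16664 - (-5)*(-1)/(3*353)) + 314179 = (-16664 - 1*5/1059) + 314179 = (-16664 - 5/1059) + 314179 = -17647181/1059 + 314179 = 315068380/1059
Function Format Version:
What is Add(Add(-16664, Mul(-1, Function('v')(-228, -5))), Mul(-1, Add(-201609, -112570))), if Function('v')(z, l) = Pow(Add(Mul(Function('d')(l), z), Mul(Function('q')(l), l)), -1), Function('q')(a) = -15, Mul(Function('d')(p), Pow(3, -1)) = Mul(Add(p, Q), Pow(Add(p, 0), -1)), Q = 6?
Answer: Rational(315068380, 1059) ≈ 2.9752e+5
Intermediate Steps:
Function('d')(p) = Mul(3, Pow(p, -1), Add(6, p)) (Function('d')(p) = Mul(3, Mul(Add(p, 6), Pow(Add(p, 0), -1))) = Mul(3, Mul(Add(6, p), Pow(p, -1))) = Mul(3, Mul(Pow(p, -1), Add(6, p))) = Mul(3, Pow(p, -1), Add(6, p)))
Function('v')(z, l) = Pow(Add(Mul(-15, l), Mul(z, Add(3, Mul(18, Pow(l, -1))))), -1) (Function('v')(z, l) = Pow(Add(Mul(Add(3, Mul(18, Pow(l, -1))), z), Mul(-15, l)), -1) = Pow(Add(Mul(z, Add(3, Mul(18, Pow(l, -1)))), Mul(-15, l)), -1) = Pow(Add(Mul(-15, l), Mul(z, Add(3, Mul(18, Pow(l, -1))))), -1))
Add(Add(-16664, Mul(-1, Function('v')(-228, -5))), Mul(-1, Add(-201609, -112570))) = Add(Add(-16664, Mul(-1, Mul(Rational(1, 3), -5, Pow(Add(Mul(-5, Pow(-5, 2)), Mul(-228, Add(6, -5))), -1)))), Mul(-1, Add(-201609, -112570))) = Add(Add(-16664, Mul(-1, Mul(Rational(1, 3), -5, Pow(Add(Mul(-5, 25), Mul(-228, 1)), -1)))), Mul(-1, -314179)) = Add(Add(-16664, Mul(-1, Mul(Rational(1, 3), -5, Pow(Add(-125, -228), -1)))), 314179) = Add(Add(-16664, Mul(-1, Mul(Rational(1, 3), -5, Pow(-353, -1)))), 314179) = Add(Add(-16664, Mul(-1, Mul(Rational(1, 3), -5, Rational(-1, 353)))), 314179) = Add(Add(-16664, Mul(-1, Rational(5, 1059))), 314179) = Add(Add(-16664, Rational(-5, 1059)), 314179) = Add(Rational(-17647181, 1059), 314179) = Rational(315068380, 1059)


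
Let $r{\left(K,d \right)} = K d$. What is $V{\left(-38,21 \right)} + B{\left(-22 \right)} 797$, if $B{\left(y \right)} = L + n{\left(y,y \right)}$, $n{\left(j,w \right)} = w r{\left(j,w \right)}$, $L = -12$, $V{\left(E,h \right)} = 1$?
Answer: $-8496019$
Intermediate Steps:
$n{\left(j,w \right)} = j w^{2}$ ($n{\left(j,w \right)} = w j w = j w^{2}$)
$B{\left(y \right)} = -12 + y^{3}$ ($B{\left(y \right)} = -12 + y y^{2} = -12 + y^{3}$)
$V{\left(-38,21 \right)} + B{\left(-22 \right)} 797 = 1 + \left(-12 + \left(-22\right)^{3}\right) 797 = 1 + \left(-12 - 10648\right) 797 = 1 - 8496020 = -8496019$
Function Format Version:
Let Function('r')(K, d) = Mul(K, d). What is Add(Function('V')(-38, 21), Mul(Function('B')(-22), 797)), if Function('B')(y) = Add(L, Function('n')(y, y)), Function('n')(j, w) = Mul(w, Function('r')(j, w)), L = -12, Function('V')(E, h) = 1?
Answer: -8496019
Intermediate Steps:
Function('n')(j, w) = Mul(j, Pow(w, 2)) (Function('n')(j, w) = Mul(w, Mul(j, w)) = Mul(j, Pow(w, 2)))
Function('B')(y) = Add(-12, Pow(y, 3)) (Function('B')(y) = Add(-12, Mul(y, Pow(y, 2))) = Add(-12, Pow(y, 3)))
Add(Function('V')(-38, 21), Mul(Function('B')(-22), 797)) = Add(1, Mul(Add(-12, Pow(-22, 3)), 797)) = Add(1, Mul(Add(-12, -10648), 797)) = Add(1, Mul(-10660, 797)) = Add(1, -8496020) = -8496019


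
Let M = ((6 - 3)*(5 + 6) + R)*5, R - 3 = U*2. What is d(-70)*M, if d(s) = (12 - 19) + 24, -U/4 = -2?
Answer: 4420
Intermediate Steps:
U = 8 (U = -4*(-2) = 8)
d(s) = 17 (d(s) = -7 + 24 = 17)
R = 19 (R = 3 + 8*2 = 3 + 16 = 19)
M = 260 (M = ((6 - 3)*(5 + 6) + 19)*5 = (3*11 + 19)*5 = (33 + 19)*5 = 52*5 = 260)
d(-70)*M = 17*260 = 4420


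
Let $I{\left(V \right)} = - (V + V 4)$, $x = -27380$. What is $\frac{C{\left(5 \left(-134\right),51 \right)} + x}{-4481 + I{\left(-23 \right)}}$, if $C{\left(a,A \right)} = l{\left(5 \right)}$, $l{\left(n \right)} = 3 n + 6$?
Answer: $\frac{27359}{4366} \approx 6.2664$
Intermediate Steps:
$l{\left(n \right)} = 6 + 3 n$
$C{\left(a,A \right)} = 21$ ($C{\left(a,A \right)} = 6 + 3 \cdot 5 = 6 + 15 = 21$)
$I{\left(V \right)} = - 5 V$ ($I{\left(V \right)} = - (V + 4 V) = - 5 V$)
$\frac{C{\left(5 \left(-134\right),51 \right)} + x}{-4481 + I{\left(-23 \right)}} = \frac{21 - 27380}{-4481 - -115} = - \frac{27359}{-4481 + 115} = - \frac{27359}{-4366} = \left(-27359\right) \left(- \frac{1}{4366}\right) = \frac{27359}{4366}$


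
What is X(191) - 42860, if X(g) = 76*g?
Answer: -28344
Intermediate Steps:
X(191) - 42860 = 76*191 - 42860 = 14516 - 42860 = -28344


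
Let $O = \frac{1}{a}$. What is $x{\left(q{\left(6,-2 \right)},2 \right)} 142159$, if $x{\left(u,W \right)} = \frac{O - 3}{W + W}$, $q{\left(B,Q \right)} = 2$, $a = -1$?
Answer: $-142159$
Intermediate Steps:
$O = -1$ ($O = \frac{1}{-1} = -1$)
$x{\left(u,W \right)} = - \frac{2}{W}$ ($x{\left(u,W \right)} = \frac{-1 - 3}{W + W} = - \frac{4}{2 W} = - 4 \frac{1}{2 W} = - \frac{2}{W}$)
$x{\left(q{\left(6,-2 \right)},2 \right)} 142159 = - \frac{2}{2} \cdot 142159 = \left(-2\right) \frac{1}{2} \cdot 142159 = \left(-1\right) 142159 = -142159$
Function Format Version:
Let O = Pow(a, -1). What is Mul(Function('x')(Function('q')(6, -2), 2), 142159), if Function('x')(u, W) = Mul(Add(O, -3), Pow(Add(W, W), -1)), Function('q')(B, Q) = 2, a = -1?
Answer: -142159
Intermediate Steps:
O = -1 (O = Pow(-1, -1) = -1)
Function('x')(u, W) = Mul(-2, Pow(W, -1)) (Function('x')(u, W) = Mul(Add(-1, -3), Pow(Add(W, W), -1)) = Mul(-4, Pow(Mul(2, W), -1)) = Mul(-4, Mul(Rational(1, 2), Pow(W, -1))) = Mul(-2, Pow(W, -1)))
Mul(Function('x')(Function('q')(6, -2), 2), 142159) = Mul(Mul(-2, Pow(2, -1)), 142159) = Mul(Mul(-2, Rational(1, 2)), 142159) = Mul(-1, 142159) = -142159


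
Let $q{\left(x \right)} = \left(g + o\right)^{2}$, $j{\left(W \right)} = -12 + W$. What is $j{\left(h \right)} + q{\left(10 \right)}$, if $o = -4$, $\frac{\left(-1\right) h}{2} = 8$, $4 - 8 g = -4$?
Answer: $-19$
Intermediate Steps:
$g = 1$ ($g = \frac{1}{2} - - \frac{1}{2} = \frac{1}{2} + \frac{1}{2} = 1$)
$h = -16$ ($h = \left(-2\right) 8 = -16$)
$q{\left(x \right)} = 9$ ($q{\left(x \right)} = \left(1 - 4\right)^{2} = \left(-3\right)^{2} = 9$)
$j{\left(h \right)} + q{\left(10 \right)} = \left(-12 - 16\right) + 9 = -28 + 9 = -19$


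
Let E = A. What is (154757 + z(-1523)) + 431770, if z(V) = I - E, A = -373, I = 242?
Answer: 587142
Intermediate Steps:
E = -373
z(V) = 615 (z(V) = 242 - 1*(-373) = 242 + 373 = 615)
(154757 + z(-1523)) + 431770 = (154757 + 615) + 431770 = 155372 + 431770 = 587142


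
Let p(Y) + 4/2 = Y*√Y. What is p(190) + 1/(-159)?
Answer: -319/159 + 190*√190 ≈ 2617.0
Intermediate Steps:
p(Y) = -2 + Y^(3/2) (p(Y) = -2 + Y*√Y = -2 + Y^(3/2))
p(190) + 1/(-159) = (-2 + 190^(3/2)) + 1/(-159) = (-2 + 190*√190) - 1/159 = -319/159 + 190*√190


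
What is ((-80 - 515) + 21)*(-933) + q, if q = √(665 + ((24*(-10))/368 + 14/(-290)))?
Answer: 535542 + √7388489065/3335 ≈ 5.3557e+5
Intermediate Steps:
q = √7388489065/3335 (q = √(665 + (-240*1/368 + 14*(-1/290))) = √(665 + (-15/23 - 7/145)) = √(665 - 2336/3335) = √(2215439/3335) = √7388489065/3335 ≈ 25.774)
((-80 - 515) + 21)*(-933) + q = ((-80 - 515) + 21)*(-933) + √7388489065/3335 = (-595 + 21)*(-933) + √7388489065/3335 = -574*(-933) + √7388489065/3335 = 535542 + √7388489065/3335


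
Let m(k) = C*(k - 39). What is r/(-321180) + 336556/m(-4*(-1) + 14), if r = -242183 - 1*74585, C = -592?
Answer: 778007749/27728540 ≈ 28.058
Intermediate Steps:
r = -316768 (r = -242183 - 74585 = -316768)
m(k) = 23088 - 592*k (m(k) = -592*(k - 39) = -592*(-39 + k) = 23088 - 592*k)
r/(-321180) + 336556/m(-4*(-1) + 14) = -316768/(-321180) + 336556/(23088 - 592*(-4*(-1) + 14)) = -316768*(-1/321180) + 336556/(23088 - 592*(4 + 14)) = 79192/80295 + 336556/(23088 - 592*18) = 79192/80295 + 336556/(23088 - 10656) = 79192/80295 + 336556/12432 = 79192/80295 + 336556*(1/12432) = 79192/80295 + 84139/3108 = 778007749/27728540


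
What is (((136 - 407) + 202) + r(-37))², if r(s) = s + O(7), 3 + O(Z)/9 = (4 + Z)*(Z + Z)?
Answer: 1570009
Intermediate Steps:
O(Z) = -27 + 18*Z*(4 + Z) (O(Z) = -27 + 9*((4 + Z)*(Z + Z)) = -27 + 9*((4 + Z)*(2*Z)) = -27 + 9*(2*Z*(4 + Z)) = -27 + 18*Z*(4 + Z))
r(s) = 1359 + s (r(s) = s + (-27 + 18*7² + 72*7) = s + (-27 + 18*49 + 504) = s + (-27 + 882 + 504) = s + 1359 = 1359 + s)
(((136 - 407) + 202) + r(-37))² = (((136 - 407) + 202) + (1359 - 37))² = ((-271 + 202) + 1322)² = (-69 + 1322)² = 1253² = 1570009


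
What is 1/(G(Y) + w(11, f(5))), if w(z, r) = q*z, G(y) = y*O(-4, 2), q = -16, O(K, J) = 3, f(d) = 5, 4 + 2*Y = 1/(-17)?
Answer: -34/6191 ≈ -0.0054918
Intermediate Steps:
Y = -69/34 (Y = -2 + (½)/(-17) = -2 + (½)*(-1/17) = -2 - 1/34 = -69/34 ≈ -2.0294)
G(y) = 3*y (G(y) = y*3 = 3*y)
w(z, r) = -16*z
1/(G(Y) + w(11, f(5))) = 1/(3*(-69/34) - 16*11) = 1/(-207/34 - 176) = 1/(-6191/34) = -34/6191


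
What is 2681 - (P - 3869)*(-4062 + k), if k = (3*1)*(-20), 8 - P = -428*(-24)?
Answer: -58253545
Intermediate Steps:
P = -10264 (P = 8 - (-428)*(-24) = 8 - 1*10272 = 8 - 10272 = -10264)
k = -60 (k = 3*(-20) = -60)
2681 - (P - 3869)*(-4062 + k) = 2681 - (-10264 - 3869)*(-4062 - 60) = 2681 - (-14133)*(-4122) = 2681 - 1*58256226 = 2681 - 58256226 = -58253545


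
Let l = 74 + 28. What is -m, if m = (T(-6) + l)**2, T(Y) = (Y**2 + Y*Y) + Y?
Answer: -28224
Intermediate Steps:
T(Y) = Y + 2*Y**2 (T(Y) = (Y**2 + Y**2) + Y = 2*Y**2 + Y = Y + 2*Y**2)
l = 102
m = 28224 (m = (-6*(1 + 2*(-6)) + 102)**2 = (-6*(1 - 12) + 102)**2 = (-6*(-11) + 102)**2 = (66 + 102)**2 = 168**2 = 28224)
-m = -1*28224 = -28224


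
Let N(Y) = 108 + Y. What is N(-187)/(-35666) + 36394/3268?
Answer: 162285822/14569561 ≈ 11.139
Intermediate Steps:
N(-187)/(-35666) + 36394/3268 = (108 - 187)/(-35666) + 36394/3268 = -79*(-1/35666) + 36394*(1/3268) = 79/35666 + 18197/1634 = 162285822/14569561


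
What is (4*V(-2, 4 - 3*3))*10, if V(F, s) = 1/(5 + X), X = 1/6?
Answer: 240/31 ≈ 7.7419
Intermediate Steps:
X = 1/6 ≈ 0.16667
V(F, s) = 6/31 (V(F, s) = 1/(5 + 1/6) = 1/(31/6) = 6/31)
(4*V(-2, 4 - 3*3))*10 = (4*(6/31))*10 = (24/31)*10 = 240/31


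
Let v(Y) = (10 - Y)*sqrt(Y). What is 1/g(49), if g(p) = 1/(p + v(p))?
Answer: -224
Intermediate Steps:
v(Y) = sqrt(Y)*(10 - Y)
g(p) = 1/(p + sqrt(p)*(10 - p))
1/g(49) = 1/(-1/(-1*49 + sqrt(49)*(-10 + 49))) = 1/(-1/(-49 + 7*39)) = 1/(-1/(-49 + 273)) = 1/(-1/224) = -224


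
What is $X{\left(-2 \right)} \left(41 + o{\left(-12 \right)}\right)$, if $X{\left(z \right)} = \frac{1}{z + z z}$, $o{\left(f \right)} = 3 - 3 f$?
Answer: $40$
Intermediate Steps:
$X{\left(z \right)} = \frac{1}{z + z^{2}}$
$X{\left(-2 \right)} \left(41 + o{\left(-12 \right)}\right) = \frac{1}{\left(-2\right) \left(1 - 2\right)} \left(41 + \left(3 - -36\right)\right) = - \frac{1}{2 \left(-1\right)} \left(41 + \left(3 + 36\right)\right) = \left(- \frac{1}{2}\right) \left(-1\right) \left(41 + 39\right) = \frac{1}{2} \cdot 80 = 40$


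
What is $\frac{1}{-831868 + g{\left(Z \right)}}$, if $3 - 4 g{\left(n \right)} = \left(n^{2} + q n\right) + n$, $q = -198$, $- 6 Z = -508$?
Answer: $- \frac{36}{29861623} \approx -1.2056 \cdot 10^{-6}$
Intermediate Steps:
$Z = \frac{254}{3}$ ($Z = \left(- \frac{1}{6}\right) \left(-508\right) = \frac{254}{3} \approx 84.667$)
$g{\left(n \right)} = \frac{3}{4} - \frac{n^{2}}{4} + \frac{197 n}{4}$ ($g{\left(n \right)} = \frac{3}{4} - \frac{\left(n^{2} - 198 n\right) + n}{4} = \frac{3}{4} - \frac{n^{2} - 197 n}{4} = \frac{3}{4} - \left(- \frac{197 n}{4} + \frac{n^{2}}{4}\right) = \frac{3}{4} - \frac{n^{2}}{4} + \frac{197 n}{4}$)
$\frac{1}{-831868 + g{\left(Z \right)}} = \frac{1}{-831868 + \left(\frac{3}{4} - \frac{\left(\frac{254}{3}\right)^{2}}{4} + \frac{197}{4} \cdot \frac{254}{3}\right)} = \frac{1}{-831868 + \left(\frac{3}{4} - \frac{16129}{9} + \frac{25019}{6}\right)} = \frac{1}{-831868 + \frac{85625}{36}} = \frac{1}{- \frac{29861623}{36}} = - \frac{36}{29861623}$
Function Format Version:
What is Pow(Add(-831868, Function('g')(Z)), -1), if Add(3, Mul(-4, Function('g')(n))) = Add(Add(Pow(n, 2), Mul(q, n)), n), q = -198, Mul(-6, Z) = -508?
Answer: Rational(-36, 29861623) ≈ -1.2056e-6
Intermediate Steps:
Z = Rational(254, 3) (Z = Mul(Rational(-1, 6), -508) = Rational(254, 3) ≈ 84.667)
Function('g')(n) = Add(Rational(3, 4), Mul(Rational(-1, 4), Pow(n, 2)), Mul(Rational(197, 4), n)) (Function('g')(n) = Add(Rational(3, 4), Mul(Rational(-1, 4), Add(Add(Pow(n, 2), Mul(-198, n)), n))) = Add(Rational(3, 4), Mul(Rational(-1, 4), Add(Pow(n, 2), Mul(-197, n)))) = Add(Rational(3, 4), Add(Mul(Rational(-1, 4), Pow(n, 2)), Mul(Rational(197, 4), n))) = Add(Rational(3, 4), Mul(Rational(-1, 4), Pow(n, 2)), Mul(Rational(197, 4), n)))
Pow(Add(-831868, Function('g')(Z)), -1) = Pow(Add(-831868, Add(Rational(3, 4), Mul(Rational(-1, 4), Pow(Rational(254, 3), 2)), Mul(Rational(197, 4), Rational(254, 3)))), -1) = Pow(Add(-831868, Add(Rational(3, 4), Mul(Rational(-1, 4), Rational(64516, 9)), Rational(25019, 6))), -1) = Pow(Add(-831868, Add(Rational(3, 4), Rational(-16129, 9), Rational(25019, 6))), -1) = Pow(Add(-831868, Rational(85625, 36)), -1) = Pow(Rational(-29861623, 36), -1) = Rational(-36, 29861623)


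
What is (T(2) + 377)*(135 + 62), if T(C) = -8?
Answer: 72693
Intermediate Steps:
(T(2) + 377)*(135 + 62) = (-8 + 377)*(135 + 62) = 369*197 = 72693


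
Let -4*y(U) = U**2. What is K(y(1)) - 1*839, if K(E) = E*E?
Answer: -13423/16 ≈ -838.94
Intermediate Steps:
y(U) = -U**2/4
K(E) = E**2
K(y(1)) - 1*839 = (-1/4*1**2)**2 - 1*839 = (-1/4*1)**2 - 839 = (-1/4)**2 - 839 = 1/16 - 839 = -13423/16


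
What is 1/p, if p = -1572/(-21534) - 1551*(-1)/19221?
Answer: 22994723/3534147 ≈ 6.5064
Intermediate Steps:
p = 3534147/22994723 (p = -1572*(-1/21534) + 1551*(1/19221) = 262/3589 + 517/6407 = 3534147/22994723 ≈ 0.15369)
1/p = 1/(3534147/22994723) = 22994723/3534147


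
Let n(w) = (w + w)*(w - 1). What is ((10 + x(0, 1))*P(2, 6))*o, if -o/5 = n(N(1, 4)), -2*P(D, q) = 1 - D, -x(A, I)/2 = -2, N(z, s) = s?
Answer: -840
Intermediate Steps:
x(A, I) = 4 (x(A, I) = -2*(-2) = 4)
P(D, q) = -1/2 + D/2 (P(D, q) = -(1 - D)/2 = -1/2 + D/2)
n(w) = 2*w*(-1 + w) (n(w) = (2*w)*(-1 + w) = 2*w*(-1 + w))
o = -120 (o = -10*4*(-1 + 4) = -10*4*3 = -5*24 = -120)
((10 + x(0, 1))*P(2, 6))*o = ((10 + 4)*(-1/2 + (1/2)*2))*(-120) = (14*(-1/2 + 1))*(-120) = (14*(1/2))*(-120) = 7*(-120) = -840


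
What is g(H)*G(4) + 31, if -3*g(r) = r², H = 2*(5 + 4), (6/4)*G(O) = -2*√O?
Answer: 319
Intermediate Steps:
G(O) = -4*√O/3 (G(O) = 2*(-2*√O)/3 = -4*√O/3)
H = 18 (H = 2*9 = 18)
g(r) = -r²/3
g(H)*G(4) + 31 = (-⅓*18²)*(-4*√4/3) + 31 = (-⅓*324)*(-4/3*2) + 31 = -108*(-8/3) + 31 = 288 + 31 = 319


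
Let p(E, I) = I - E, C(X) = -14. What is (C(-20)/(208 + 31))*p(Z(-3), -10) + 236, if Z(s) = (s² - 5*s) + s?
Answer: 56838/239 ≈ 237.82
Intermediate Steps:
Z(s) = s² - 4*s
(C(-20)/(208 + 31))*p(Z(-3), -10) + 236 = (-14/(208 + 31))*(-10 - (-3)*(-4 - 3)) + 236 = (-14/239)*(-10 - (-3)*(-7)) + 236 = (-14*1/239)*(-10 - 1*21) + 236 = -14*(-10 - 21)/239 + 236 = -14/239*(-31) + 236 = 434/239 + 236 = 56838/239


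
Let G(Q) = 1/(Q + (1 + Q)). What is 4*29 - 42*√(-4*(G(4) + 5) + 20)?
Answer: 116 - 28*I ≈ 116.0 - 28.0*I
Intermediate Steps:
G(Q) = 1/(1 + 2*Q)
4*29 - 42*√(-4*(G(4) + 5) + 20) = 4*29 - 42*√(-4*(1/(1 + 2*4) + 5) + 20) = 116 - 42*√(-4*(1/(1 + 8) + 5) + 20) = 116 - 42*√(-4*(1/9 + 5) + 20) = 116 - 42*√(-4*(⅑ + 5) + 20) = 116 - 42*√(-4*46/9 + 20) = 116 - 42*√(-184/9 + 20) = 116 - 28*I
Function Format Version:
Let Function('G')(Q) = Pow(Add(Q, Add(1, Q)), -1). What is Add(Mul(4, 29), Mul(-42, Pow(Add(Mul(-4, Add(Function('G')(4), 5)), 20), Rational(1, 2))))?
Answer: Add(116, Mul(-28, I)) ≈ Add(116.00, Mul(-28.000, I))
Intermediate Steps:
Function('G')(Q) = Pow(Add(1, Mul(2, Q)), -1)
Add(Mul(4, 29), Mul(-42, Pow(Add(Mul(-4, Add(Function('G')(4), 5)), 20), Rational(1, 2)))) = Add(Mul(4, 29), Mul(-42, Pow(Add(Mul(-4, Add(Pow(Add(1, Mul(2, 4)), -1), 5)), 20), Rational(1, 2)))) = Add(116, Mul(-42, Pow(Add(Mul(-4, Add(Pow(Add(1, 8), -1), 5)), 20), Rational(1, 2)))) = Add(116, Mul(-42, Pow(Add(Mul(-4, Add(Pow(9, -1), 5)), 20), Rational(1, 2)))) = Add(116, Mul(-42, Pow(Add(Mul(-4, Add(Rational(1, 9), 5)), 20), Rational(1, 2)))) = Add(116, Mul(-42, Pow(Add(Mul(-4, Rational(46, 9)), 20), Rational(1, 2)))) = Add(116, Mul(-42, Pow(Add(Rational(-184, 9), 20), Rational(1, 2)))) = Add(116, Mul(-42, Pow(Rational(-4, 9), Rational(1, 2)))) = Add(116, Mul(-42, Mul(Rational(2, 3), I))) = Add(116, Mul(-28, I))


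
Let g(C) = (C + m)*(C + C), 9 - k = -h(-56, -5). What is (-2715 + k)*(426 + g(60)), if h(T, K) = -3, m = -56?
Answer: -2454354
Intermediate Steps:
k = 6 (k = 9 - (-1)*(-3) = 9 - 1*3 = 9 - 3 = 6)
g(C) = 2*C*(-56 + C) (g(C) = (C - 56)*(C + C) = (-56 + C)*(2*C) = 2*C*(-56 + C))
(-2715 + k)*(426 + g(60)) = (-2715 + 6)*(426 + 2*60*(-56 + 60)) = -2709*(426 + 2*60*4) = -2709*(426 + 480) = -2709*906 = -2454354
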